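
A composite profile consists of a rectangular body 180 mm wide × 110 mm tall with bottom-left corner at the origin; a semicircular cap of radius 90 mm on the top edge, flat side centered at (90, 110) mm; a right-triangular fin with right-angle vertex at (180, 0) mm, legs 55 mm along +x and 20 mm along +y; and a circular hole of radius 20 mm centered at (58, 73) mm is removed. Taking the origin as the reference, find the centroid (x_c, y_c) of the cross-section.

rectangular body: A = 180 × 110 = 19800.00, centroid at (90.00, 55.00).
semicircular top: A = ½π·90² = 12723.45, centroid at (90.00, 148.20).
triangular fin: A = ½·55·20 = 550.00, centroid at (198.33, 6.67).
hole: A = −π·20² = -1256.64, centroid at (58.00, 73.00).
ΣA = 31816.81 mm², ΣAx_c = 2963308.91 mm³, ΣAy_c = 2886511.69 mm³.
x_c = 2963308.91/31816.81 = 93.14 mm; y_c = 2886511.69/31816.81 = 90.72 mm.

x_c = 93.14 mm, y_c = 90.72 mm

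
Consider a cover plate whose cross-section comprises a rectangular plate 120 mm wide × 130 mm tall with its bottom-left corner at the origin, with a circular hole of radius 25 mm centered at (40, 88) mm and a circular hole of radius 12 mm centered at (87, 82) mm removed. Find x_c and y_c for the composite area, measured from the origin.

x_c = 62.05 mm, y_c = 60.99 mm

plate: A = 120 × 130 = 15600.00, centroid at (60.00, 65.00).
hole 1: A = −π·25² = -1963.50, centroid at (40.00, 88.00).
hole 2: A = −π·12² = -452.39, centroid at (87.00, 82.00).
ΣA = 13184.12 mm²
ΣAx_c = (15600.00)(60.00) + (-1963.50)(40.00) + (-452.39)(87.00) = 818102.31 mm³
ΣAy_c = (15600.00)(65.00) + (-1963.50)(88.00) + (-452.39)(82.00) = 804116.48 mm³
x_c = 818102.31 / 13184.12 = 62.05 mm
y_c = 804116.48 / 13184.12 = 60.99 mm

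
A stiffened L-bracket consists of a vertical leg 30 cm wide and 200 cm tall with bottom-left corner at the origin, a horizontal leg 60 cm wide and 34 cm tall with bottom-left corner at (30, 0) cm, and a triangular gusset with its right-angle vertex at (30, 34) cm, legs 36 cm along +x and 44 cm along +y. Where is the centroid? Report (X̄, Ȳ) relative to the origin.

X̄ = 27.82 cm, Ȳ = 76.23 cm

vertical leg: A = 30 × 200 = 6000.00, centroid at (15.00, 100.00).
horizontal leg: A = 60 × 34 = 2040.00, centroid at (60.00, 17.00).
gusset: A = ½·36·44 = 792.00, centroid at (42.00, 48.67).
ΣA = 8832.00 cm²
ΣAX̄ = (6000.00)(15.00) + (2040.00)(60.00) + (792.00)(42.00) = 245664.00 cm³
ΣAȲ = (6000.00)(100.00) + (2040.00)(17.00) + (792.00)(48.67) = 673224.00 cm³
X̄ = 245664.00 / 8832.00 = 27.82 cm
Ȳ = 673224.00 / 8832.00 = 76.23 cm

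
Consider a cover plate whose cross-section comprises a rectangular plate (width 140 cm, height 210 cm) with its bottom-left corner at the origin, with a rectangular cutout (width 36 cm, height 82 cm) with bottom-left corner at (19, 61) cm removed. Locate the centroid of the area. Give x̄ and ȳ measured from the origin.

x̄ = 73.68 cm, ȳ = 105.33 cm

plate: A = 140 × 210 = 29400.00, centroid at (70.00, 105.00).
hole: A = −(36 × 82) = -2952.00, centroid at (37.00, 102.00).
ΣA = 26448.00 cm², ΣAx̄ = 1948776.00 cm³, ΣAȳ = 2785896.00 cm³.
x̄ = 1948776.00/26448.00 = 73.68 cm; ȳ = 2785896.00/26448.00 = 105.33 cm.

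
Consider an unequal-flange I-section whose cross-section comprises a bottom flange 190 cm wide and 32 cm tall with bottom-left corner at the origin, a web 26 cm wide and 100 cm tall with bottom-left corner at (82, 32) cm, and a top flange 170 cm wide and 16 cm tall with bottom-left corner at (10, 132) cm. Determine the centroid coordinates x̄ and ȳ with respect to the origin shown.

x̄ = 95.00 cm, ȳ = 60.64 cm

bottom flange: A = 190 × 32 = 6080.00, centroid at (95.00, 16.00).
web: A = 26 × 100 = 2600.00, centroid at (95.00, 82.00).
top flange: A = 170 × 16 = 2720.00, centroid at (95.00, 140.00).
ΣA = 11400.00 cm², ΣAx̄ = 1083000.00 cm³, ΣAȳ = 691280.00 cm³.
x̄ = 1083000.00/11400.00 = 95.00 cm; ȳ = 691280.00/11400.00 = 60.64 cm.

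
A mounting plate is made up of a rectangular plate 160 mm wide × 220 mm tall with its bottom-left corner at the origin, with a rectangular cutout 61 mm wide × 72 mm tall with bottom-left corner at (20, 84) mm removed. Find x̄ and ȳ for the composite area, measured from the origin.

x̄ = 84.21 mm, ȳ = 108.57 mm

plate: A = 160 × 220 = 35200.00, centroid at (80.00, 110.00).
hole: A = −(61 × 72) = -4392.00, centroid at (50.50, 120.00).
ΣA = 30808.00 mm²
ΣAx̄ = (35200.00)(80.00) + (-4392.00)(50.50) = 2594204.00 mm³
ΣAȳ = (35200.00)(110.00) + (-4392.00)(120.00) = 3344960.00 mm³
x̄ = 2594204.00 / 30808.00 = 84.21 mm
ȳ = 3344960.00 / 30808.00 = 108.57 mm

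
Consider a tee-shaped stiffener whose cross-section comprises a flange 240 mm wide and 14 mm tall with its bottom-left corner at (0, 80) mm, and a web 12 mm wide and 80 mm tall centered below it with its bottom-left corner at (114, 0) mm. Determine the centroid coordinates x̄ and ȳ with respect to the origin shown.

web: A = 12 × 80 = 960.00, centroid at (120.00, 40.00).
flange: A = 240 × 14 = 3360.00, centroid at (120.00, 87.00).
ΣA = 4320.00 mm²
ΣAx̄ = (960.00)(120.00) + (3360.00)(120.00) = 518400.00 mm³
ΣAȳ = (960.00)(40.00) + (3360.00)(87.00) = 330720.00 mm³
x̄ = 518400.00 / 4320.00 = 120.00 mm
ȳ = 330720.00 / 4320.00 = 76.56 mm

x̄ = 120.00 mm, ȳ = 76.56 mm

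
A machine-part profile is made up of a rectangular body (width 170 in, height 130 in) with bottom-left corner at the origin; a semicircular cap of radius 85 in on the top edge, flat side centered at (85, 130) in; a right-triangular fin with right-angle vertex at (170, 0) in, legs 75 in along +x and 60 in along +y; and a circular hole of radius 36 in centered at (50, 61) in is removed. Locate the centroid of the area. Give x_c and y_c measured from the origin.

x_c = 97.33 in, y_c = 98.58 in

Part | A | x̄ᵢ | ȳᵢ | A·x̄ᵢ | A·ȳᵢ
rectangular body | 22100.00 | 85.00 | 65.00 | 1878500.00 | 1436500.00
semicircular top | 11349.00 | 85.00 | 166.08 | 964665.29 | 1884787.12
triangular fin | 2250.00 | 195.00 | 20.00 | 438750.00 | 45000.00
hole | -4071.50 | 50.00 | 61.00 | -203575.20 | -248361.75
Σ | 31627.50 |  |  | 3078340.09 | 3117925.37
x_c = 3078340.09 / 31627.50 = 97.33 in
y_c = 3117925.37 / 31627.50 = 98.58 in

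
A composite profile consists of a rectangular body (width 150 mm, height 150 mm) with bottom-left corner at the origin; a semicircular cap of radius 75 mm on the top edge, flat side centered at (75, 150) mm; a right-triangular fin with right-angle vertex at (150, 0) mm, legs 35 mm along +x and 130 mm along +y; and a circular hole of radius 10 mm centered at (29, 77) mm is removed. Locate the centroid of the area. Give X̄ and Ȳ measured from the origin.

rectangular body: A = 150 × 150 = 22500.00, centroid at (75.00, 75.00).
semicircular top: A = ½π·75² = 8835.73, centroid at (75.00, 181.83).
triangular fin: A = ½·35·130 = 2275.00, centroid at (161.67, 43.33).
hole: A = −π·10² = -314.16, centroid at (29.00, 77.00).
ΣA = 33296.57 mm², ΣAX̄ = 2708860.75 mm³, ΣAȲ = 3368502.47 mm³.
X̄ = 2708860.75/33296.57 = 81.36 mm; Ȳ = 3368502.47/33296.57 = 101.17 mm.

X̄ = 81.36 mm, Ȳ = 101.17 mm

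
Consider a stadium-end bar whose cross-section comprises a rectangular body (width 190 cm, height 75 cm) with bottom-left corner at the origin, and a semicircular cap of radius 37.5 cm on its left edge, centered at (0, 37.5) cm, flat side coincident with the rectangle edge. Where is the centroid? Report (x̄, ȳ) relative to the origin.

rectangular body: A = 190 × 75 = 14250.00, centroid at (95.00, 37.50).
semicircular end: A = ½π·37.5² = 2208.93, centroid at (-15.92, 37.50).
ΣA = 16458.93 cm², ΣAx̄ = 1318593.75 cm³, ΣAȳ = 617209.96 cm³.
x̄ = 1318593.75/16458.93 = 80.11 cm; ȳ = 617209.96/16458.93 = 37.50 cm.

x̄ = 80.11 cm, ȳ = 37.50 cm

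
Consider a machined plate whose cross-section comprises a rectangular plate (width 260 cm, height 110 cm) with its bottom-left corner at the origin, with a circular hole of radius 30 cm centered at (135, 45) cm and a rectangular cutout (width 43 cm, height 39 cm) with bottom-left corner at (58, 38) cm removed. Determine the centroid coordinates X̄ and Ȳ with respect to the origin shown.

plate: A = 260 × 110 = 28600.00, centroid at (130.00, 55.00).
hole 1: A = −π·30² = -2827.43, centroid at (135.00, 45.00).
hole 2: A = −(43 × 39) = -1677.00, centroid at (79.50, 57.50).
ΣA = 24095.57 cm², ΣAX̄ = 3202974.99 cm³, ΣAȲ = 1349338.00 cm³.
X̄ = 3202974.99/24095.57 = 132.93 cm; Ȳ = 1349338.00/24095.57 = 56.00 cm.

X̄ = 132.93 cm, Ȳ = 56.00 cm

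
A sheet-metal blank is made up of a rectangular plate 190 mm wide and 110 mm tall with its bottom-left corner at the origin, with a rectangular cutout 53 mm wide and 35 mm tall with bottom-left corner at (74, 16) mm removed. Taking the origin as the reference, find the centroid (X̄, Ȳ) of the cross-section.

X̄ = 94.46 mm, Ȳ = 57.09 mm

Part | A | x̄ᵢ | ȳᵢ | A·x̄ᵢ | A·ȳᵢ
plate | 20900.00 | 95.00 | 55.00 | 1985500.00 | 1149500.00
hole | -1855.00 | 100.50 | 33.50 | -186427.50 | -62142.50
Σ | 19045.00 |  |  | 1799072.50 | 1087357.50
X̄ = 1799072.50 / 19045.00 = 94.46 mm
Ȳ = 1087357.50 / 19045.00 = 57.09 mm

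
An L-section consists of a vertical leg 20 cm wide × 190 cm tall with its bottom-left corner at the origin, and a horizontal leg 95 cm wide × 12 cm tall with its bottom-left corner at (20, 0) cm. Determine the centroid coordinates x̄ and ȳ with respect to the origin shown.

x̄ = 23.27 cm, ȳ = 74.46 cm

Part | A | x̄ᵢ | ȳᵢ | A·x̄ᵢ | A·ȳᵢ
vertical leg | 3800.00 | 10.00 | 95.00 | 38000.00 | 361000.00
horizontal leg | 1140.00 | 67.50 | 6.00 | 76950.00 | 6840.00
Σ | 4940.00 |  |  | 114950.00 | 367840.00
x̄ = 114950.00 / 4940.00 = 23.27 cm
ȳ = 367840.00 / 4940.00 = 74.46 cm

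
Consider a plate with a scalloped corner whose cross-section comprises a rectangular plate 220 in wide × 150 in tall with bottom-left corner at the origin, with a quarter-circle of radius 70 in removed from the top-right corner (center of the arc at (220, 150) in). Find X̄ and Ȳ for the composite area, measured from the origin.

plate: A = 220 × 150 = 33000.00, centroid at (110.00, 75.00).
removed quarter-circle: A = −¼π·70² = -3848.45, centroid at (190.29, 120.29).
ΣA = 29151.55 in²
ΣAX̄ = (33000.00)(110.00) + (-3848.45)(190.29) = 2897674.11 in³
ΣAȲ = (33000.00)(75.00) + (-3848.45)(120.29) = 2012065.68 in³
X̄ = 2897674.11 / 29151.55 = 99.40 in
Ȳ = 2012065.68 / 29151.55 = 69.02 in

X̄ = 99.40 in, Ȳ = 69.02 in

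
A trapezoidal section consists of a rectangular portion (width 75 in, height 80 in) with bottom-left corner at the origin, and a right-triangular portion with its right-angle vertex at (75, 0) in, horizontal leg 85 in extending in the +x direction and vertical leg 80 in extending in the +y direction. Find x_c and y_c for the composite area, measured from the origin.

x_c = 61.31 in, y_c = 35.18 in

rectangular portion: A = 75 × 80 = 6000.00, centroid at (37.50, 40.00).
triangular portion: A = ½·85·80 = 3400.00, centroid at (103.33, 26.67).
ΣA = 9400.00 in²
ΣAx_c = (6000.00)(37.50) + (3400.00)(103.33) = 576333.33 in³
ΣAy_c = (6000.00)(40.00) + (3400.00)(26.67) = 330666.67 in³
x_c = 576333.33 / 9400.00 = 61.31 in
y_c = 330666.67 / 9400.00 = 35.18 in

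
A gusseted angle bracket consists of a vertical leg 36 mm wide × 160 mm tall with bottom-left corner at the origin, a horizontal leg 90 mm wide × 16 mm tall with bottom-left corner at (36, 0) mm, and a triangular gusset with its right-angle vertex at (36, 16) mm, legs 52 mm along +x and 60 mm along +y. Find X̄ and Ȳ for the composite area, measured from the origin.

vertical leg: A = 36 × 160 = 5760.00, centroid at (18.00, 80.00).
horizontal leg: A = 90 × 16 = 1440.00, centroid at (81.00, 8.00).
gusset: A = ½·52·60 = 1560.00, centroid at (53.33, 36.00).
ΣA = 8760.00 mm²
ΣAX̄ = (5760.00)(18.00) + (1440.00)(81.00) + (1560.00)(53.33) = 303520.00 mm³
ΣAȲ = (5760.00)(80.00) + (1440.00)(8.00) + (1560.00)(36.00) = 528480.00 mm³
X̄ = 303520.00 / 8760.00 = 34.65 mm
Ȳ = 528480.00 / 8760.00 = 60.33 mm

X̄ = 34.65 mm, Ȳ = 60.33 mm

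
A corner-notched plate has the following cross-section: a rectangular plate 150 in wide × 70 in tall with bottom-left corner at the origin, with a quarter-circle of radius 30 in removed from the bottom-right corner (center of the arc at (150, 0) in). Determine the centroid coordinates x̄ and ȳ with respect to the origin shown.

plate: A = 150 × 70 = 10500.00, centroid at (75.00, 35.00).
removed quarter-circle: A = −¼π·30² = -706.86, centroid at (137.27, 12.73).
ΣA = 9793.14 in²
ΣAx̄ = (10500.00)(75.00) + (-706.86)(137.27) = 690471.25 in³
ΣAȳ = (10500.00)(35.00) + (-706.86)(12.73) = 358500.00 in³
x̄ = 690471.25 / 9793.14 = 70.51 in
ȳ = 358500.00 / 9793.14 = 36.61 in

x̄ = 70.51 in, ȳ = 36.61 in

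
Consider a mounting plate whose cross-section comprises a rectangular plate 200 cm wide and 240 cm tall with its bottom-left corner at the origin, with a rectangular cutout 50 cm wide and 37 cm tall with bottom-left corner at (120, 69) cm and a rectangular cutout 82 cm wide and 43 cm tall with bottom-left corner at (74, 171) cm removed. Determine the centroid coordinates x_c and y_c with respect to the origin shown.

x_c = 96.81 cm, y_c = 115.41 cm

plate: A = 200 × 240 = 48000.00, centroid at (100.00, 120.00).
hole 1: A = −(50 × 37) = -1850.00, centroid at (145.00, 87.50).
hole 2: A = −(82 × 43) = -3526.00, centroid at (115.00, 192.50).
ΣA = 42624.00 cm²
ΣAx_c = (48000.00)(100.00) + (-1850.00)(145.00) + (-3526.00)(115.00) = 4126260.00 cm³
ΣAy_c = (48000.00)(120.00) + (-1850.00)(87.50) + (-3526.00)(192.50) = 4919370.00 cm³
x_c = 4126260.00 / 42624.00 = 96.81 cm
y_c = 4919370.00 / 42624.00 = 115.41 cm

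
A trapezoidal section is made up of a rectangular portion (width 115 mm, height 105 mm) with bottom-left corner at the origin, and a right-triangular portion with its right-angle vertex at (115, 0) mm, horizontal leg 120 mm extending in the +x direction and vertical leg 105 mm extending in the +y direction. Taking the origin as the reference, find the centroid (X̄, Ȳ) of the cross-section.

rectangular portion: A = 115 × 105 = 12075.00, centroid at (57.50, 52.50).
triangular portion: A = ½·120·105 = 6300.00, centroid at (155.00, 35.00).
ΣA = 18375.00 mm²
ΣAX̄ = (12075.00)(57.50) + (6300.00)(155.00) = 1670812.50 mm³
ΣAȲ = (12075.00)(52.50) + (6300.00)(35.00) = 854437.50 mm³
X̄ = 1670812.50 / 18375.00 = 90.93 mm
Ȳ = 854437.50 / 18375.00 = 46.50 mm

X̄ = 90.93 mm, Ȳ = 46.50 mm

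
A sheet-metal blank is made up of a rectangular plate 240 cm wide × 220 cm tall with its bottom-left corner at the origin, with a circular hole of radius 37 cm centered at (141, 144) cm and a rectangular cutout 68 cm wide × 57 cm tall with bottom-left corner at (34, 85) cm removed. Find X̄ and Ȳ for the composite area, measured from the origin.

X̄ = 122.49 cm, Ȳ = 106.42 cm

Part | A | x̄ᵢ | ȳᵢ | A·x̄ᵢ | A·ȳᵢ
plate | 52800.00 | 120.00 | 110.00 | 6336000.00 | 5808000.00
hole 1 | -4300.84 | 141.00 | 144.00 | -606418.49 | -619321.01
hole 2 | -3876.00 | 68.00 | 113.50 | -263568.00 | -439926.00
Σ | 44623.16 |  |  | 5466013.51 | 4748752.99
X̄ = 5466013.51 / 44623.16 = 122.49 cm
Ȳ = 4748752.99 / 44623.16 = 106.42 cm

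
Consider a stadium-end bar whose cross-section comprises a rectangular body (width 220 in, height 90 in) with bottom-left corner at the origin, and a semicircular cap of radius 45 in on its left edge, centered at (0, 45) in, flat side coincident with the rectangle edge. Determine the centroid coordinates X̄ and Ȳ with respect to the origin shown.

X̄ = 92.13 in, Ȳ = 45.00 in

Part | A | x̄ᵢ | ȳᵢ | A·x̄ᵢ | A·ȳᵢ
rectangular body | 19800.00 | 110.00 | 45.00 | 2178000.00 | 891000.00
semicircular end | 3180.86 | -19.10 | 45.00 | -60750.00 | 143138.82
Σ | 22980.86 |  |  | 2117250.00 | 1034138.82
X̄ = 2117250.00 / 22980.86 = 92.13 in
Ȳ = 1034138.82 / 22980.86 = 45.00 in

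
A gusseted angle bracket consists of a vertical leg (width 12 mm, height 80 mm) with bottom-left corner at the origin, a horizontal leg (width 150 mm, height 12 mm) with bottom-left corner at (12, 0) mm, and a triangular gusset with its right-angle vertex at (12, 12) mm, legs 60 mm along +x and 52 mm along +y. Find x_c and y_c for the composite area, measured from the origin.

x_c = 49.14 mm, y_c = 21.98 mm

vertical leg: A = 12 × 80 = 960.00, centroid at (6.00, 40.00).
horizontal leg: A = 150 × 12 = 1800.00, centroid at (87.00, 6.00).
gusset: A = ½·60·52 = 1560.00, centroid at (32.00, 29.33).
ΣA = 4320.00 mm²
ΣAx_c = (960.00)(6.00) + (1800.00)(87.00) + (1560.00)(32.00) = 212280.00 mm³
ΣAy_c = (960.00)(40.00) + (1800.00)(6.00) + (1560.00)(29.33) = 94960.00 mm³
x_c = 212280.00 / 4320.00 = 49.14 mm
y_c = 94960.00 / 4320.00 = 21.98 mm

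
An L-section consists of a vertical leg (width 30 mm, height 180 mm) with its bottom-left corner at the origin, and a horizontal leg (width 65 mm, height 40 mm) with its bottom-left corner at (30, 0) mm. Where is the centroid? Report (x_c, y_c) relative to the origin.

Part | A | x̄ᵢ | ȳᵢ | A·x̄ᵢ | A·ȳᵢ
vertical leg | 5400.00 | 15.00 | 90.00 | 81000.00 | 486000.00
horizontal leg | 2600.00 | 62.50 | 20.00 | 162500.00 | 52000.00
Σ | 8000.00 |  |  | 243500.00 | 538000.00
x_c = 243500.00 / 8000.00 = 30.44 mm
y_c = 538000.00 / 8000.00 = 67.25 mm

x_c = 30.44 mm, y_c = 67.25 mm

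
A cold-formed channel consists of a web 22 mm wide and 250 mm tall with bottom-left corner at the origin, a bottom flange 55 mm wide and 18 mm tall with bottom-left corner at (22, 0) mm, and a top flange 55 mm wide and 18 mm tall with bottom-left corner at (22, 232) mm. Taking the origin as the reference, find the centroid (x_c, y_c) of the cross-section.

x_c = 21.19 mm, y_c = 125.00 mm

Part | A | x̄ᵢ | ȳᵢ | A·x̄ᵢ | A·ȳᵢ
web | 5500.00 | 11.00 | 125.00 | 60500.00 | 687500.00
bottom flange | 990.00 | 49.50 | 9.00 | 49005.00 | 8910.00
top flange | 990.00 | 49.50 | 241.00 | 49005.00 | 238590.00
Σ | 7480.00 |  |  | 158510.00 | 935000.00
x_c = 158510.00 / 7480.00 = 21.19 mm
y_c = 935000.00 / 7480.00 = 125.00 mm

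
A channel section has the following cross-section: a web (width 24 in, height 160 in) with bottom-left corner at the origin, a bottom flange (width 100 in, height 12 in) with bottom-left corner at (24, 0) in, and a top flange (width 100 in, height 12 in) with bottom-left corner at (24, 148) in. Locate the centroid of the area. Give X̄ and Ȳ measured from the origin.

Part | A | x̄ᵢ | ȳᵢ | A·x̄ᵢ | A·ȳᵢ
web | 3840.00 | 12.00 | 80.00 | 46080.00 | 307200.00
bottom flange | 1200.00 | 74.00 | 6.00 | 88800.00 | 7200.00
top flange | 1200.00 | 74.00 | 154.00 | 88800.00 | 184800.00
Σ | 6240.00 |  |  | 223680.00 | 499200.00
X̄ = 223680.00 / 6240.00 = 35.85 in
Ȳ = 499200.00 / 6240.00 = 80.00 in

X̄ = 35.85 in, Ȳ = 80.00 in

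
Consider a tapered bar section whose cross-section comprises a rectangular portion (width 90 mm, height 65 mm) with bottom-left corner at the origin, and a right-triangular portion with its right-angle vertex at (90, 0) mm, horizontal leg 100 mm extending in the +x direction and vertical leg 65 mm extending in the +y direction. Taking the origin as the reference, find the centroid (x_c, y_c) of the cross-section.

x_c = 72.98 mm, y_c = 28.63 mm

rectangular portion: A = 90 × 65 = 5850.00, centroid at (45.00, 32.50).
triangular portion: A = ½·100·65 = 3250.00, centroid at (123.33, 21.67).
ΣA = 9100.00 mm²
ΣAx_c = (5850.00)(45.00) + (3250.00)(123.33) = 664083.33 mm³
ΣAy_c = (5850.00)(32.50) + (3250.00)(21.67) = 260541.67 mm³
x_c = 664083.33 / 9100.00 = 72.98 mm
y_c = 260541.67 / 9100.00 = 28.63 mm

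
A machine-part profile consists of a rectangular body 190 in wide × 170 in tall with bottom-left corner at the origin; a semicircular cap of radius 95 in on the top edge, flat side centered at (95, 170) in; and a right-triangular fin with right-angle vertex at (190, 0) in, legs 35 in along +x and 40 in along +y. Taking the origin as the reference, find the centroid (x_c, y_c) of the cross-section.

x_c = 96.58 in, y_c = 121.59 in

rectangular body: A = 190 × 170 = 32300.00, centroid at (95.00, 85.00).
semicircular top: A = ½π·95² = 14176.44, centroid at (95.00, 210.32).
triangular fin: A = ½·35·40 = 700.00, centroid at (201.67, 13.33).
ΣA = 47176.44 in²
ΣAx_c = (32300.00)(95.00) + (14176.44)(95.00) + (700.00)(201.67) = 4556428.17 in³
ΣAy_c = (32300.00)(85.00) + (14176.44)(210.32) + (700.00)(13.33) = 5736410.93 in³
x_c = 4556428.17 / 47176.44 = 96.58 in
y_c = 5736410.93 / 47176.44 = 121.59 in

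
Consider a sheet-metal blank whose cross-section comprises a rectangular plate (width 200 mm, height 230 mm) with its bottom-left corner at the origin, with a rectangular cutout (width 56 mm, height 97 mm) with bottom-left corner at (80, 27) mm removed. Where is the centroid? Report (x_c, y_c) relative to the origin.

x_c = 98.93 mm, y_c = 120.29 mm

plate: A = 200 × 230 = 46000.00, centroid at (100.00, 115.00).
hole: A = −(56 × 97) = -5432.00, centroid at (108.00, 75.50).
ΣA = 40568.00 mm², ΣAx_c = 4013344.00 mm³, ΣAy_c = 4879884.00 mm³.
x_c = 4013344.00/40568.00 = 98.93 mm; y_c = 4879884.00/40568.00 = 120.29 mm.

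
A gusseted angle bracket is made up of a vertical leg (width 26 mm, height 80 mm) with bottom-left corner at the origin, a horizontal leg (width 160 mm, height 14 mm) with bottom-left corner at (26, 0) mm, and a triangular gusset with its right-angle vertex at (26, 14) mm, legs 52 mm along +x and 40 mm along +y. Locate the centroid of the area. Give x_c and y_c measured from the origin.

Part | A | x̄ᵢ | ȳᵢ | A·x̄ᵢ | A·ȳᵢ
vertical leg | 2080.00 | 13.00 | 40.00 | 27040.00 | 83200.00
horizontal leg | 2240.00 | 106.00 | 7.00 | 237440.00 | 15680.00
gusset | 1040.00 | 43.33 | 27.33 | 45066.67 | 28426.67
Σ | 5360.00 |  |  | 309546.67 | 127306.67
x_c = 309546.67 / 5360.00 = 57.75 mm
y_c = 127306.67 / 5360.00 = 23.75 mm

x_c = 57.75 mm, y_c = 23.75 mm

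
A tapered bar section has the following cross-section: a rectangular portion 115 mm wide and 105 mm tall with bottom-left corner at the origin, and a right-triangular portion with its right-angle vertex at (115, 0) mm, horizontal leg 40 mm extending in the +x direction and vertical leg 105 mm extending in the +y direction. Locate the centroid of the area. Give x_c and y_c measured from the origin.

x_c = 67.99 mm, y_c = 49.91 mm

rectangular portion: A = 115 × 105 = 12075.00, centroid at (57.50, 52.50).
triangular portion: A = ½·40·105 = 2100.00, centroid at (128.33, 35.00).
ΣA = 14175.00 mm², ΣAx_c = 963812.50 mm³, ΣAy_c = 707437.50 mm³.
x_c = 963812.50/14175.00 = 67.99 mm; y_c = 707437.50/14175.00 = 49.91 mm.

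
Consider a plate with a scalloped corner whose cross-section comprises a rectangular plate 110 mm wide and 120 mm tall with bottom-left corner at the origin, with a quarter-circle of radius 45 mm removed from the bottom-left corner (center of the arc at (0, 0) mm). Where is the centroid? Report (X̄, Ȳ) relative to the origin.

plate: A = 110 × 120 = 13200.00, centroid at (55.00, 60.00).
removed quarter-circle: A = −¼π·45² = -1590.43, centroid at (19.10, 19.10).
ΣA = 11609.57 mm², ΣAX̄ = 695625.00 mm³, ΣAȲ = 761625.00 mm³.
X̄ = 695625.00/11609.57 = 59.92 mm; Ȳ = 761625.00/11609.57 = 65.60 mm.

X̄ = 59.92 mm, Ȳ = 65.60 mm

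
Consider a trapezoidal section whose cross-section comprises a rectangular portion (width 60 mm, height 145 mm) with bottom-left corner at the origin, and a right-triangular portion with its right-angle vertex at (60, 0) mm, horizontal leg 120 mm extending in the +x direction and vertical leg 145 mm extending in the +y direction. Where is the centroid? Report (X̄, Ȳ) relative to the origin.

X̄ = 65.00 mm, Ȳ = 60.42 mm

Part | A | x̄ᵢ | ȳᵢ | A·x̄ᵢ | A·ȳᵢ
rectangular portion | 8700.00 | 30.00 | 72.50 | 261000.00 | 630750.00
triangular portion | 8700.00 | 100.00 | 48.33 | 870000.00 | 420500.00
Σ | 17400.00 |  |  | 1131000.00 | 1051250.00
X̄ = 1131000.00 / 17400.00 = 65.00 mm
Ȳ = 1051250.00 / 17400.00 = 60.42 mm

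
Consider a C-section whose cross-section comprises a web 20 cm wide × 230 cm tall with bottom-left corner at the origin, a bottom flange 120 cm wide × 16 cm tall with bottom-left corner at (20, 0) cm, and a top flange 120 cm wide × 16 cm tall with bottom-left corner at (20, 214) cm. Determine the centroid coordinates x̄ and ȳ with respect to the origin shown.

x̄ = 41.85 cm, ȳ = 115.00 cm

web: A = 20 × 230 = 4600.00, centroid at (10.00, 115.00).
bottom flange: A = 120 × 16 = 1920.00, centroid at (80.00, 8.00).
top flange: A = 120 × 16 = 1920.00, centroid at (80.00, 222.00).
ΣA = 8440.00 cm², ΣAx̄ = 353200.00 cm³, ΣAȳ = 970600.00 cm³.
x̄ = 353200.00/8440.00 = 41.85 cm; ȳ = 970600.00/8440.00 = 115.00 cm.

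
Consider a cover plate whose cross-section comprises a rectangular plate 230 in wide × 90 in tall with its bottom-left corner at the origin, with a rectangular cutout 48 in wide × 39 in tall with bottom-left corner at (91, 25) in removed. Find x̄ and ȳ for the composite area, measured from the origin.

plate: A = 230 × 90 = 20700.00, centroid at (115.00, 45.00).
hole: A = −(48 × 39) = -1872.00, centroid at (115.00, 44.50).
ΣA = 18828.00 in²
ΣAx̄ = (20700.00)(115.00) + (-1872.00)(115.00) = 2165220.00 in³
ΣAȳ = (20700.00)(45.00) + (-1872.00)(44.50) = 848196.00 in³
x̄ = 2165220.00 / 18828.00 = 115.00 in
ȳ = 848196.00 / 18828.00 = 45.05 in

x̄ = 115.00 in, ȳ = 45.05 in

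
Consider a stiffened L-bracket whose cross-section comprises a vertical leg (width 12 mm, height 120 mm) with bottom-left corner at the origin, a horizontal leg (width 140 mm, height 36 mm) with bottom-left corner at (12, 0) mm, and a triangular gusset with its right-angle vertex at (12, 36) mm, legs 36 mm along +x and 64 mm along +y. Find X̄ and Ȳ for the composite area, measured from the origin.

vertical leg: A = 12 × 120 = 1440.00, centroid at (6.00, 60.00).
horizontal leg: A = 140 × 36 = 5040.00, centroid at (82.00, 18.00).
gusset: A = ½·36·64 = 1152.00, centroid at (24.00, 57.33).
ΣA = 7632.00 mm², ΣAX̄ = 449568.00 mm³, ΣAȲ = 243168.00 mm³.
X̄ = 449568.00/7632.00 = 58.91 mm; Ȳ = 243168.00/7632.00 = 31.86 mm.

X̄ = 58.91 mm, Ȳ = 31.86 mm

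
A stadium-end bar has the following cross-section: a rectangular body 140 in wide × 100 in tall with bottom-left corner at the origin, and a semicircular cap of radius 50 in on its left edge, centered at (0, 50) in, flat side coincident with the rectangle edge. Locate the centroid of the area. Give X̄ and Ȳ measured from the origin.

Part | A | x̄ᵢ | ȳᵢ | A·x̄ᵢ | A·ȳᵢ
rectangular body | 14000.00 | 70.00 | 50.00 | 980000.00 | 700000.00
semicircular end | 3926.99 | -21.22 | 50.00 | -83333.33 | 196349.54
Σ | 17926.99 |  |  | 896666.67 | 896349.54
X̄ = 896666.67 / 17926.99 = 50.02 in
Ȳ = 896349.54 / 17926.99 = 50.00 in

X̄ = 50.02 in, Ȳ = 50.00 in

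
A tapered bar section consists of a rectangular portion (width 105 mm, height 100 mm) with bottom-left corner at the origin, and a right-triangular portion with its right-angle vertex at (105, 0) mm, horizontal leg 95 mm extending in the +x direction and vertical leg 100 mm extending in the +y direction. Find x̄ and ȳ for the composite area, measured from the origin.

rectangular portion: A = 105 × 100 = 10500.00, centroid at (52.50, 50.00).
triangular portion: A = ½·95·100 = 4750.00, centroid at (136.67, 33.33).
ΣA = 15250.00 mm²
ΣAx̄ = (10500.00)(52.50) + (4750.00)(136.67) = 1200416.67 mm³
ΣAȳ = (10500.00)(50.00) + (4750.00)(33.33) = 683333.33 mm³
x̄ = 1200416.67 / 15250.00 = 78.72 mm
ȳ = 683333.33 / 15250.00 = 44.81 mm

x̄ = 78.72 mm, ȳ = 44.81 mm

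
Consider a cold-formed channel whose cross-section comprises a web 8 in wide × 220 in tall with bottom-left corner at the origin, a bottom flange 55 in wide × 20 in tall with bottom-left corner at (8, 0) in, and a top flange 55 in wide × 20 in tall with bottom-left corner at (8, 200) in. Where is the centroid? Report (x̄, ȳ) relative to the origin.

x̄ = 21.50 in, ȳ = 110.00 in

Part | A | x̄ᵢ | ȳᵢ | A·x̄ᵢ | A·ȳᵢ
web | 1760.00 | 4.00 | 110.00 | 7040.00 | 193600.00
bottom flange | 1100.00 | 35.50 | 10.00 | 39050.00 | 11000.00
top flange | 1100.00 | 35.50 | 210.00 | 39050.00 | 231000.00
Σ | 3960.00 |  |  | 85140.00 | 435600.00
x̄ = 85140.00 / 3960.00 = 21.50 in
ȳ = 435600.00 / 3960.00 = 110.00 in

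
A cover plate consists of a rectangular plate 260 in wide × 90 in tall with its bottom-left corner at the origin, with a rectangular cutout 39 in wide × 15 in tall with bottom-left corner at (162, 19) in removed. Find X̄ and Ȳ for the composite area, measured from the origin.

X̄ = 128.68 in, Ȳ = 45.47 in

Part | A | x̄ᵢ | ȳᵢ | A·x̄ᵢ | A·ȳᵢ
plate | 23400.00 | 130.00 | 45.00 | 3042000.00 | 1053000.00
hole | -585.00 | 181.50 | 26.50 | -106177.50 | -15502.50
Σ | 22815.00 |  |  | 2935822.50 | 1037497.50
X̄ = 2935822.50 / 22815.00 = 128.68 in
Ȳ = 1037497.50 / 22815.00 = 45.47 in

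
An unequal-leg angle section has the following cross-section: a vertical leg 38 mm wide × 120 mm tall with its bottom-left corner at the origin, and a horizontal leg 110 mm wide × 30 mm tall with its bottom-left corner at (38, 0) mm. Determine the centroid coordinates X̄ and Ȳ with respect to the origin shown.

X̄ = 50.07 mm, Ȳ = 41.11 mm

Part | A | x̄ᵢ | ȳᵢ | A·x̄ᵢ | A·ȳᵢ
vertical leg | 4560.00 | 19.00 | 60.00 | 86640.00 | 273600.00
horizontal leg | 3300.00 | 93.00 | 15.00 | 306900.00 | 49500.00
Σ | 7860.00 |  |  | 393540.00 | 323100.00
X̄ = 393540.00 / 7860.00 = 50.07 mm
Ȳ = 323100.00 / 7860.00 = 41.11 mm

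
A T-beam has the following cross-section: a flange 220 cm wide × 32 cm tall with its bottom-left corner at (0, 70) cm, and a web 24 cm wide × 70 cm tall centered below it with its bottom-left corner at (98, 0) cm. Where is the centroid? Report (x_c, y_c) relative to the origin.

Part | A | x̄ᵢ | ȳᵢ | A·x̄ᵢ | A·ȳᵢ
web | 1680.00 | 110.00 | 35.00 | 184800.00 | 58800.00
flange | 7040.00 | 110.00 | 86.00 | 774400.00 | 605440.00
Σ | 8720.00 |  |  | 959200.00 | 664240.00
x_c = 959200.00 / 8720.00 = 110.00 cm
y_c = 664240.00 / 8720.00 = 76.17 cm

x_c = 110.00 cm, y_c = 76.17 cm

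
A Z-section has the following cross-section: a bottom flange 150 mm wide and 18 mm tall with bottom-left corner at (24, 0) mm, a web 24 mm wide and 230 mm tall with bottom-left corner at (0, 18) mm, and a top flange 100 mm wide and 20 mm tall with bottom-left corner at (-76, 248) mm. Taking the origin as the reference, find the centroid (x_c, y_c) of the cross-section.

x_c = 27.55 mm, y_c = 124.70 mm

Part | A | x̄ᵢ | ȳᵢ | A·x̄ᵢ | A·ȳᵢ
bottom flange | 2700.00 | 99.00 | 9.00 | 267300.00 | 24300.00
web | 5520.00 | 12.00 | 133.00 | 66240.00 | 734160.00
top flange | 2000.00 | -26.00 | 258.00 | -52000.00 | 516000.00
Σ | 10220.00 |  |  | 281540.00 | 1274460.00
x_c = 281540.00 / 10220.00 = 27.55 mm
y_c = 1274460.00 / 10220.00 = 124.70 mm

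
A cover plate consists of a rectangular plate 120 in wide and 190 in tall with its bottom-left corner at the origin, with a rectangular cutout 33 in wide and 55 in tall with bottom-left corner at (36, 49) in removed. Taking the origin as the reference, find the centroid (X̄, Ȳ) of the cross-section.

plate: A = 120 × 190 = 22800.00, centroid at (60.00, 95.00).
hole: A = −(33 × 55) = -1815.00, centroid at (52.50, 76.50).
ΣA = 20985.00 in²
ΣAX̄ = (22800.00)(60.00) + (-1815.00)(52.50) = 1272712.50 in³
ΣAȲ = (22800.00)(95.00) + (-1815.00)(76.50) = 2027152.50 in³
X̄ = 1272712.50 / 20985.00 = 60.65 in
Ȳ = 2027152.50 / 20985.00 = 96.60 in

X̄ = 60.65 in, Ȳ = 96.60 in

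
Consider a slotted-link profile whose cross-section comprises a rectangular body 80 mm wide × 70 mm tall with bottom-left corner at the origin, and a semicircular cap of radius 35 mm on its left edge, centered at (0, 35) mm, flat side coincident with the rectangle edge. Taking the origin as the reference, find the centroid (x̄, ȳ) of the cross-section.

x̄ = 25.97 mm, ȳ = 35.00 mm

rectangular body: A = 80 × 70 = 5600.00, centroid at (40.00, 35.00).
semicircular end: A = ½π·35² = 1924.23, centroid at (-14.85, 35.00).
ΣA = 7524.23 mm²
ΣAx̄ = (5600.00)(40.00) + (1924.23)(-14.85) = 195416.67 mm³
ΣAȳ = (5600.00)(35.00) + (1924.23)(35.00) = 263347.89 mm³
x̄ = 195416.67 / 7524.23 = 25.97 mm
ȳ = 263347.89 / 7524.23 = 35.00 mm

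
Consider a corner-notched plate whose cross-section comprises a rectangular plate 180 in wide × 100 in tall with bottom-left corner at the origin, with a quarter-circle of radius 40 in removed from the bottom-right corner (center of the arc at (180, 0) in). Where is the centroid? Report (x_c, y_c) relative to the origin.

x_c = 84.52 in, y_c = 52.48 in

Part | A | x̄ᵢ | ȳᵢ | A·x̄ᵢ | A·ȳᵢ
plate | 18000.00 | 90.00 | 50.00 | 1620000.00 | 900000.00
removed quarter-circle | -1256.64 | 163.02 | 16.98 | -204861.34 | -21333.33
Σ | 16743.36 |  |  | 1415138.66 | 878666.67
x_c = 1415138.66 / 16743.36 = 84.52 in
y_c = 878666.67 / 16743.36 = 52.48 in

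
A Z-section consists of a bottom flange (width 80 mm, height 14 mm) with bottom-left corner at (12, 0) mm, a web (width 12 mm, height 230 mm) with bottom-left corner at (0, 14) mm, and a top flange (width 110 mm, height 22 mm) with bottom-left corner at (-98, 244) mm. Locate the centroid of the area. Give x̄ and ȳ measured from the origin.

Part | A | x̄ᵢ | ȳᵢ | A·x̄ᵢ | A·ȳᵢ
bottom flange | 1120.00 | 52.00 | 7.00 | 58240.00 | 7840.00
web | 2760.00 | 6.00 | 129.00 | 16560.00 | 356040.00
top flange | 2420.00 | -43.00 | 255.00 | -104060.00 | 617100.00
Σ | 6300.00 |  |  | -29260.00 | 980980.00
x̄ = -29260.00 / 6300.00 = -4.64 mm
ȳ = 980980.00 / 6300.00 = 155.71 mm

x̄ = -4.64 mm, ȳ = 155.71 mm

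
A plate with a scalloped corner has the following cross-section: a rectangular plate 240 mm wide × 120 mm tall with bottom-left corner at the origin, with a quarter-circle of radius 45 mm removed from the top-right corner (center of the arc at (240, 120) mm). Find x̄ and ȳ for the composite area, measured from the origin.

x̄ = 114.10 mm, ȳ = 57.61 mm

plate: A = 240 × 120 = 28800.00, centroid at (120.00, 60.00).
removed quarter-circle: A = −¼π·45² = -1590.43, centroid at (220.90, 100.90).
ΣA = 27209.57 mm², ΣAx̄ = 3104671.49 mm³, ΣAȳ = 1567523.25 mm³.
x̄ = 3104671.49/27209.57 = 114.10 mm; ȳ = 1567523.25/27209.57 = 57.61 mm.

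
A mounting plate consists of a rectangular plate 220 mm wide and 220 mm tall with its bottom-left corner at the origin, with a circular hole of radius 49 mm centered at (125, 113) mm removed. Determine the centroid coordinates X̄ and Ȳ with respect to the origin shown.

X̄ = 107.23 mm, Ȳ = 109.45 mm

plate: A = 220 × 220 = 48400.00, centroid at (110.00, 110.00).
hole: A = −π·49² = -7542.96, centroid at (125.00, 113.00).
ΣA = 40857.04 mm²
ΣAX̄ = (48400.00)(110.00) + (-7542.96)(125.00) = 4381129.50 mm³
ΣAȲ = (48400.00)(110.00) + (-7542.96)(113.00) = 4471645.07 mm³
X̄ = 4381129.50 / 40857.04 = 107.23 mm
Ȳ = 4471645.07 / 40857.04 = 109.45 mm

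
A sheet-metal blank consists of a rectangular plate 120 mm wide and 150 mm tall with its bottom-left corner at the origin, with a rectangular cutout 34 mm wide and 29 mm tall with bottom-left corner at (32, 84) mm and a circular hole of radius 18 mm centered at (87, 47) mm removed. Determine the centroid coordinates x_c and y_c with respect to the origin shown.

plate: A = 120 × 150 = 18000.00, centroid at (60.00, 75.00).
hole 1: A = −(34 × 29) = -986.00, centroid at (49.00, 98.50).
hole 2: A = −π·18² = -1017.88, centroid at (87.00, 47.00).
ΣA = 15996.12 mm²
ΣAx_c = (18000.00)(60.00) + (-986.00)(49.00) + (-1017.88)(87.00) = 943130.79 mm³
ΣAy_c = (18000.00)(75.00) + (-986.00)(98.50) + (-1017.88)(47.00) = 1205038.83 mm³
x_c = 943130.79 / 15996.12 = 58.96 mm
y_c = 1205038.83 / 15996.12 = 75.33 mm

x_c = 58.96 mm, y_c = 75.33 mm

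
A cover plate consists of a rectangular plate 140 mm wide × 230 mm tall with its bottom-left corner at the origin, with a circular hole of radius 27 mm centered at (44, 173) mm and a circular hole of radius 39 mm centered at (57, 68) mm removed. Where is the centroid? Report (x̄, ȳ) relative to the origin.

Part | A | x̄ᵢ | ȳᵢ | A·x̄ᵢ | A·ȳᵢ
plate | 32200.00 | 70.00 | 115.00 | 2254000.00 | 3703000.00
hole 1 | -2290.22 | 44.00 | 173.00 | -100769.73 | -396208.24
hole 2 | -4778.36 | 57.00 | 68.00 | -272366.66 | -324928.64
Σ | 25131.42 |  |  | 1880863.62 | 2981863.11
x̄ = 1880863.62 / 25131.42 = 74.84 mm
ȳ = 2981863.11 / 25131.42 = 118.65 mm

x̄ = 74.84 mm, ȳ = 118.65 mm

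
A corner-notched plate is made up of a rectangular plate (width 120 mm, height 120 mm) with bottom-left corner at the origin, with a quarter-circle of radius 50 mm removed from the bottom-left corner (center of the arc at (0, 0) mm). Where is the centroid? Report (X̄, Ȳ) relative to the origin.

X̄ = 66.12 mm, Ȳ = 66.12 mm

plate: A = 120 × 120 = 14400.00, centroid at (60.00, 60.00).
removed quarter-circle: A = −¼π·50² = -1963.50, centroid at (21.22, 21.22).
ΣA = 12436.50 mm²
ΣAX̄ = (14400.00)(60.00) + (-1963.50)(21.22) = 822333.33 mm³
ΣAȲ = (14400.00)(60.00) + (-1963.50)(21.22) = 822333.33 mm³
X̄ = 822333.33 / 12436.50 = 66.12 mm
Ȳ = 822333.33 / 12436.50 = 66.12 mm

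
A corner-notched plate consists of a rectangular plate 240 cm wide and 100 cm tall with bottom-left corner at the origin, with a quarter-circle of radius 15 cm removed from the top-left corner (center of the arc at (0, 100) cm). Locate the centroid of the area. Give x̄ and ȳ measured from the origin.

Part | A | x̄ᵢ | ȳᵢ | A·x̄ᵢ | A·ȳᵢ
plate | 24000.00 | 120.00 | 50.00 | 2880000.00 | 1200000.00
removed quarter-circle | -176.71 | 6.37 | 93.63 | -1125.00 | -16546.46
Σ | 23823.29 |  |  | 2878875.00 | 1183453.54
x̄ = 2878875.00 / 23823.29 = 120.84 cm
ȳ = 1183453.54 / 23823.29 = 49.68 cm

x̄ = 120.84 cm, ȳ = 49.68 cm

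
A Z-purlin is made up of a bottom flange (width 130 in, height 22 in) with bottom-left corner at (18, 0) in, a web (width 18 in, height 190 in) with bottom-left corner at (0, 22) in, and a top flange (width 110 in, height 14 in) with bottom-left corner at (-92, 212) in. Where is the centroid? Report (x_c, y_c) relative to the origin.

bottom flange: A = 130 × 22 = 2860.00, centroid at (83.00, 11.00).
web: A = 18 × 190 = 3420.00, centroid at (9.00, 117.00).
top flange: A = 110 × 14 = 1540.00, centroid at (-37.00, 219.00).
ΣA = 7820.00 in²
ΣAx_c = (2860.00)(83.00) + (3420.00)(9.00) + (1540.00)(-37.00) = 211180.00 in³
ΣAy_c = (2860.00)(11.00) + (3420.00)(117.00) + (1540.00)(219.00) = 768860.00 in³
x_c = 211180.00 / 7820.00 = 27.01 in
y_c = 768860.00 / 7820.00 = 98.32 in

x_c = 27.01 in, y_c = 98.32 in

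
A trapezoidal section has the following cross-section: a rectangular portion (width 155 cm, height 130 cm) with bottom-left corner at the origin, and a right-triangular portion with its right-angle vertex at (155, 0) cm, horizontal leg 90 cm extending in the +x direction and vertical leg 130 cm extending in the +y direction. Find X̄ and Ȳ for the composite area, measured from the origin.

rectangular portion: A = 155 × 130 = 20150.00, centroid at (77.50, 65.00).
triangular portion: A = ½·90·130 = 5850.00, centroid at (185.00, 43.33).
ΣA = 26000.00 cm², ΣAX̄ = 2643875.00 cm³, ΣAȲ = 1563250.00 cm³.
X̄ = 2643875.00/26000.00 = 101.69 cm; Ȳ = 1563250.00/26000.00 = 60.12 cm.

X̄ = 101.69 cm, Ȳ = 60.12 cm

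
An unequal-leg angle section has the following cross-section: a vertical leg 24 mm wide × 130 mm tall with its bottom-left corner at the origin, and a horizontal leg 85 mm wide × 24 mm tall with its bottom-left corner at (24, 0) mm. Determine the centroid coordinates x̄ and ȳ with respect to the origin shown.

vertical leg: A = 24 × 130 = 3120.00, centroid at (12.00, 65.00).
horizontal leg: A = 85 × 24 = 2040.00, centroid at (66.50, 12.00).
ΣA = 5160.00 mm²
ΣAx̄ = (3120.00)(12.00) + (2040.00)(66.50) = 173100.00 mm³
ΣAȳ = (3120.00)(65.00) + (2040.00)(12.00) = 227280.00 mm³
x̄ = 173100.00 / 5160.00 = 33.55 mm
ȳ = 227280.00 / 5160.00 = 44.05 mm

x̄ = 33.55 mm, ȳ = 44.05 mm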